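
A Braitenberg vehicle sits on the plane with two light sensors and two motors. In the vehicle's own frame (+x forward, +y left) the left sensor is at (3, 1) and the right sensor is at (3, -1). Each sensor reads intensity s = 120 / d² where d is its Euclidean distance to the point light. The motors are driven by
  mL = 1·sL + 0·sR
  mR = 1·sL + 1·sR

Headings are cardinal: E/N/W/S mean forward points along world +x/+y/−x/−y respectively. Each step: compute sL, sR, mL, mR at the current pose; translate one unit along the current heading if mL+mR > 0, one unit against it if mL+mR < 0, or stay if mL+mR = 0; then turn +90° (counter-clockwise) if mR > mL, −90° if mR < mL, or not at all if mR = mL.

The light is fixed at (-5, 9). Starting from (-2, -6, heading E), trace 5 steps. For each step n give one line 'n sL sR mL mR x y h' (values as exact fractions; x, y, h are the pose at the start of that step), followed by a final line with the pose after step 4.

n=0: pose=(-2,-6,E); sL=15/29, sR=30/73; mL=15/29, mR=1965/2117; mL+mR=3060/2117 → advance +1; mR−mL=30/73 → turn +1·90°
n=1: pose=(-1,-6,N); sL=40/51, sR=120/169; mL=40/51, mR=12880/8619; mL+mR=19640/8619 → advance +1; mR−mL=120/169 → turn +1·90°
n=2: pose=(-1,-5,W); sL=60/113, sR=12/17; mL=60/113, mR=2376/1921; mL+mR=3396/1921 → advance +1; mR−mL=12/17 → turn +1·90°
n=3: pose=(-2,-5,S); sL=24/61, sR=120/293; mL=24/61, mR=14352/17873; mL+mR=21384/17873 → advance +1; mR−mL=120/293 → turn +1·90°
n=4: pose=(-2,-6,E); sL=15/29, sR=30/73; mL=15/29, mR=1965/2117; mL+mR=3060/2117 → advance +1; mR−mL=30/73 → turn +1·90°

0 15/29 30/73 15/29 1965/2117 -2 -6 E
1 40/51 120/169 40/51 12880/8619 -1 -6 N
2 60/113 12/17 60/113 2376/1921 -1 -5 W
3 24/61 120/293 24/61 14352/17873 -2 -5 S
4 15/29 30/73 15/29 1965/2117 -2 -6 E
final -1 -6 N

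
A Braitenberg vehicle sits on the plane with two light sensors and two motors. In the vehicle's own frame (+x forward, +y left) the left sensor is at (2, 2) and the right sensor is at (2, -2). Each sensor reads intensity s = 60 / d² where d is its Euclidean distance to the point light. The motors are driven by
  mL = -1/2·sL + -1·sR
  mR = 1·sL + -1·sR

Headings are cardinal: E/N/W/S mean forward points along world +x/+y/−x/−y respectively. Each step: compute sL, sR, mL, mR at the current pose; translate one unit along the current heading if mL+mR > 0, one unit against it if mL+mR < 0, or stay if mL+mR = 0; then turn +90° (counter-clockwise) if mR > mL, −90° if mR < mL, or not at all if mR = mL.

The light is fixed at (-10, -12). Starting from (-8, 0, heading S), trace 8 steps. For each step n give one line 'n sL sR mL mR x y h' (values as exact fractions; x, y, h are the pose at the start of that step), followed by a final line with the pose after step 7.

n=0: pose=(-8,0,S); sL=15/29, sR=3/5; mL=-249/290, mR=-12/145; mL+mR=-273/290 → advance -1; mR−mL=45/58 → turn +1·90°
n=1: pose=(-8,1,E); sL=60/241, sR=60/137; mL=-18570/33017, mR=-6240/33017; mL+mR=-24810/33017 → advance -1; mR−mL=90/241 → turn +1·90°
n=2: pose=(-9,1,N); sL=30/113, sR=10/39; mL=-1715/4407, mR=40/4407; mL+mR=-1675/4407 → advance -1; mR−mL=45/113 → turn +1·90°
n=3: pose=(-9,0,W); sL=60/101, sR=60/197; mL=-11970/19897, mR=5760/19897; mL+mR=-6210/19897 → advance -1; mR−mL=90/101 → turn +1·90°
n=4: pose=(-8,0,S); sL=15/29, sR=3/5; mL=-249/290, mR=-12/145; mL+mR=-273/290 → advance -1; mR−mL=45/58 → turn +1·90°
n=5: pose=(-8,1,E); sL=60/241, sR=60/137; mL=-18570/33017, mR=-6240/33017; mL+mR=-24810/33017 → advance -1; mR−mL=90/241 → turn +1·90°
n=6: pose=(-9,1,N); sL=30/113, sR=10/39; mL=-1715/4407, mR=40/4407; mL+mR=-1675/4407 → advance -1; mR−mL=45/113 → turn +1·90°
n=7: pose=(-9,0,W); sL=60/101, sR=60/197; mL=-11970/19897, mR=5760/19897; mL+mR=-6210/19897 → advance -1; mR−mL=90/101 → turn +1·90°

0 15/29 3/5 -249/290 -12/145 -8 0 S
1 60/241 60/137 -18570/33017 -6240/33017 -8 1 E
2 30/113 10/39 -1715/4407 40/4407 -9 1 N
3 60/101 60/197 -11970/19897 5760/19897 -9 0 W
4 15/29 3/5 -249/290 -12/145 -8 0 S
5 60/241 60/137 -18570/33017 -6240/33017 -8 1 E
6 30/113 10/39 -1715/4407 40/4407 -9 1 N
7 60/101 60/197 -11970/19897 5760/19897 -9 0 W
final -8 0 S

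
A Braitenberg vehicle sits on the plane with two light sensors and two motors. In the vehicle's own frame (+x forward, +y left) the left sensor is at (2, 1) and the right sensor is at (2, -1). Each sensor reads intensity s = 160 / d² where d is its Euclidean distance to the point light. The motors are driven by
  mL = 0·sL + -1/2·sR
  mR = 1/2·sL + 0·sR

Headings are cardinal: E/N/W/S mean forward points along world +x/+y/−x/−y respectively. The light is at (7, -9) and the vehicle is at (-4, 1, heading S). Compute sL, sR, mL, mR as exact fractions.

40/41 10/13 -5/13 20/41

left sensor world pos  = (-3, -1); dL² = 164
right sensor world pos = (-5, -1); dR² = 208
sL = 160/164 = 40/41
sR = 160/208 = 10/13
mL = 0·sL + -1/2·sR = -5/13
mR = 1/2·sL + 0·sR = 20/41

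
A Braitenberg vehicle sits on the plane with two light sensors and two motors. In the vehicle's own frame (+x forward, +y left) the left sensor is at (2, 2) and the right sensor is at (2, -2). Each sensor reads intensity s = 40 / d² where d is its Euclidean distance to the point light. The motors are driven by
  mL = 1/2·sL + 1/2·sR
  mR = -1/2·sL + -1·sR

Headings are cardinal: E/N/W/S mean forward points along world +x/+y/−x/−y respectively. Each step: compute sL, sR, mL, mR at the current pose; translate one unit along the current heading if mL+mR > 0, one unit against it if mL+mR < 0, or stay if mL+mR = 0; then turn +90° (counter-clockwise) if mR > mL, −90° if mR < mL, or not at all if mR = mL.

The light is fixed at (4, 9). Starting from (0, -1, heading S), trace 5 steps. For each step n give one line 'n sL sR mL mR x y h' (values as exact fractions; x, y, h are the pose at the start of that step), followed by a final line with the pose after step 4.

n=0: pose=(0,-1,S); sL=10/37, sR=2/9; mL=82/333, mR=-119/333; mL+mR=-1/9 → advance -1; mR−mL=-67/111 → turn -1·90°
n=1: pose=(0,0,W); sL=40/157, sR=8/17; mL=968/2669, mR=-1596/2669; mL+mR=-4/17 → advance -1; mR−mL=-2564/2669 → turn -1·90°
n=2: pose=(1,0,N); sL=20/37, sR=4/5; mL=124/185, mR=-198/185; mL+mR=-2/5 → advance -1; mR−mL=-322/185 → turn -1·90°
n=3: pose=(1,-1,E); sL=8/13, sR=8/29; mL=168/377, mR=-220/377; mL+mR=-4/29 → advance -1; mR−mL=-388/377 → turn -1·90°
n=4: pose=(0,-1,S); sL=10/37, sR=2/9; mL=82/333, mR=-119/333; mL+mR=-1/9 → advance -1; mR−mL=-67/111 → turn -1·90°

0 10/37 2/9 82/333 -119/333 0 -1 S
1 40/157 8/17 968/2669 -1596/2669 0 0 W
2 20/37 4/5 124/185 -198/185 1 0 N
3 8/13 8/29 168/377 -220/377 1 -1 E
4 10/37 2/9 82/333 -119/333 0 -1 S
final 0 0 W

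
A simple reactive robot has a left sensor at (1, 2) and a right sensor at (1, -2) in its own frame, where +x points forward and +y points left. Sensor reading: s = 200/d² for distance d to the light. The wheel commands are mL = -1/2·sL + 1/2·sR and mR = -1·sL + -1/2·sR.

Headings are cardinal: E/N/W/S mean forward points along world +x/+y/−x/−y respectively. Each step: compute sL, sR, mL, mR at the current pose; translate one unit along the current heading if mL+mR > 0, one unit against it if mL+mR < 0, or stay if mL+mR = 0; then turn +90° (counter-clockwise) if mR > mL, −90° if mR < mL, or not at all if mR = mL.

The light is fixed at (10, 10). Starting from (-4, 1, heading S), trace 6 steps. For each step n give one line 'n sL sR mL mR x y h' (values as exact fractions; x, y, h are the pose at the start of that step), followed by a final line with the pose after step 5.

0 50/61 50/89 -700/5429 -5975/5429 -4 1 S
1 8/13 200/261 256/3393 -3388/3393 -4 2 W
2 100/137 20/17 520/2329 -3070/2329 -3 2 N
3 200/193 40/53 -1440/10229 -14460/10229 -3 1 E
4 50/61 50/89 -700/5429 -5975/5429 -4 1 S
5 8/13 200/261 256/3393 -3388/3393 -4 2 W
final -3 2 N

n=0: pose=(-4,1,S); sL=50/61, sR=50/89; mL=-700/5429, mR=-5975/5429; mL+mR=-75/61 → advance -1; mR−mL=-5275/5429 → turn -1·90°
n=1: pose=(-4,2,W); sL=8/13, sR=200/261; mL=256/3393, mR=-3388/3393; mL+mR=-12/13 → advance -1; mR−mL=-3644/3393 → turn -1·90°
n=2: pose=(-3,2,N); sL=100/137, sR=20/17; mL=520/2329, mR=-3070/2329; mL+mR=-150/137 → advance -1; mR−mL=-3590/2329 → turn -1·90°
n=3: pose=(-3,1,E); sL=200/193, sR=40/53; mL=-1440/10229, mR=-14460/10229; mL+mR=-300/193 → advance -1; mR−mL=-13020/10229 → turn -1·90°
n=4: pose=(-4,1,S); sL=50/61, sR=50/89; mL=-700/5429, mR=-5975/5429; mL+mR=-75/61 → advance -1; mR−mL=-5275/5429 → turn -1·90°
n=5: pose=(-4,2,W); sL=8/13, sR=200/261; mL=256/3393, mR=-3388/3393; mL+mR=-12/13 → advance -1; mR−mL=-3644/3393 → turn -1·90°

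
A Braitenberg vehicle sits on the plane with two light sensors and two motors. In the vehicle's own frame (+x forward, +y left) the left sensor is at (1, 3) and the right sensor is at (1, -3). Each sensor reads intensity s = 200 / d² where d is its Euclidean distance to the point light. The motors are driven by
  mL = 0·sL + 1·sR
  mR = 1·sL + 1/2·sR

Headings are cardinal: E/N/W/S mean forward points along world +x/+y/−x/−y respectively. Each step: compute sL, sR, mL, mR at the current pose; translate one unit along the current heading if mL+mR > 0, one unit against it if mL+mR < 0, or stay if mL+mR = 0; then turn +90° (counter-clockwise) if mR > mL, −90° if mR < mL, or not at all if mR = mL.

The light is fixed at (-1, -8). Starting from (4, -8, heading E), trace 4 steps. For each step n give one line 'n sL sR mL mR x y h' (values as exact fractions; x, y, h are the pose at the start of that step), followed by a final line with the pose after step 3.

0 40/9 40/9 40/9 20/3 4 -8 E
1 20 100/41 100/41 870/41 5 -8 N
2 200/29 200/41 200/41 11100/1189 5 -7 W
3 25/8 50 50 225/8 4 -7 S
final 4 -8 W

n=0: pose=(4,-8,E); sL=40/9, sR=40/9; mL=40/9, mR=20/3; mL+mR=100/9 → advance +1; mR−mL=20/9 → turn +1·90°
n=1: pose=(5,-8,N); sL=20, sR=100/41; mL=100/41, mR=870/41; mL+mR=970/41 → advance +1; mR−mL=770/41 → turn +1·90°
n=2: pose=(5,-7,W); sL=200/29, sR=200/41; mL=200/41, mR=11100/1189; mL+mR=16900/1189 → advance +1; mR−mL=5300/1189 → turn +1·90°
n=3: pose=(4,-7,S); sL=25/8, sR=50; mL=50, mR=225/8; mL+mR=625/8 → advance +1; mR−mL=-175/8 → turn -1·90°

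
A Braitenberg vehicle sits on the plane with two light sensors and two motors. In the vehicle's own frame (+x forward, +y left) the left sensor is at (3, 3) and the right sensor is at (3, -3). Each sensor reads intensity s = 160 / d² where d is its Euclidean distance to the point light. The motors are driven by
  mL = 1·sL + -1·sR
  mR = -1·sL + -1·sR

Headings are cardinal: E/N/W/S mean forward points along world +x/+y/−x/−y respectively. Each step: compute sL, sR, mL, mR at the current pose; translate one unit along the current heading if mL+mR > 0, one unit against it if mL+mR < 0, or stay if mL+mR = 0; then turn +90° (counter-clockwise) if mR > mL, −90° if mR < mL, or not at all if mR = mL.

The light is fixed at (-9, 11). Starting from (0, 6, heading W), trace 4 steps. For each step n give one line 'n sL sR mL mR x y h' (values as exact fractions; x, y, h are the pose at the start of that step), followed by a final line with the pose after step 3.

0 8/5 4 -12/5 -28/5 0 6 W
1 160/53 160/173 19200/9169 -36160/9169 1 6 N
2 80/89 16/25 576/2225 -3424/2225 1 5 E
3 32/45 160/117 -128/195 -1216/585 0 5 S
final 0 6 W

n=0: pose=(0,6,W); sL=8/5, sR=4; mL=-12/5, mR=-28/5; mL+mR=-8 → advance -1; mR−mL=-16/5 → turn -1·90°
n=1: pose=(1,6,N); sL=160/53, sR=160/173; mL=19200/9169, mR=-36160/9169; mL+mR=-320/173 → advance -1; mR−mL=-320/53 → turn -1·90°
n=2: pose=(1,5,E); sL=80/89, sR=16/25; mL=576/2225, mR=-3424/2225; mL+mR=-32/25 → advance -1; mR−mL=-160/89 → turn -1·90°
n=3: pose=(0,5,S); sL=32/45, sR=160/117; mL=-128/195, mR=-1216/585; mL+mR=-320/117 → advance -1; mR−mL=-64/45 → turn -1·90°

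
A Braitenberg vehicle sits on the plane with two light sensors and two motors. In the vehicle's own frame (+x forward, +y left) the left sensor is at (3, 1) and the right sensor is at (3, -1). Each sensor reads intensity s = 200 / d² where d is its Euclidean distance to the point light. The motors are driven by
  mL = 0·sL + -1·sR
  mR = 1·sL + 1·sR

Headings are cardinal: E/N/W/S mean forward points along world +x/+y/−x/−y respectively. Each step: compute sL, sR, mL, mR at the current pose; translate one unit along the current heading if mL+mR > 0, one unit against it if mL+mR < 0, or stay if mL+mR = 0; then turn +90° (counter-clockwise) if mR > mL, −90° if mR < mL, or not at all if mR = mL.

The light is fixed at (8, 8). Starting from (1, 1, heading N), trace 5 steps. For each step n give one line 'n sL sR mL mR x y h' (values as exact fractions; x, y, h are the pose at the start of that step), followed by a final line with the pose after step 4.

0 5/2 50/13 -50/13 165/26 1 1 N
1 200/149 8/5 -8/5 2192/745 1 2 W
2 20/13 100/81 -100/81 2920/1053 0 2 S
3 200/61 200/89 -200/89 30000/5429 0 1 E
4 5/2 50/13 -50/13 165/26 1 1 N
final 1 2 W

n=0: pose=(1,1,N); sL=5/2, sR=50/13; mL=-50/13, mR=165/26; mL+mR=5/2 → advance +1; mR−mL=265/26 → turn +1·90°
n=1: pose=(1,2,W); sL=200/149, sR=8/5; mL=-8/5, mR=2192/745; mL+mR=200/149 → advance +1; mR−mL=3384/745 → turn +1·90°
n=2: pose=(0,2,S); sL=20/13, sR=100/81; mL=-100/81, mR=2920/1053; mL+mR=20/13 → advance +1; mR−mL=4220/1053 → turn +1·90°
n=3: pose=(0,1,E); sL=200/61, sR=200/89; mL=-200/89, mR=30000/5429; mL+mR=200/61 → advance +1; mR−mL=42200/5429 → turn +1·90°
n=4: pose=(1,1,N); sL=5/2, sR=50/13; mL=-50/13, mR=165/26; mL+mR=5/2 → advance +1; mR−mL=265/26 → turn +1·90°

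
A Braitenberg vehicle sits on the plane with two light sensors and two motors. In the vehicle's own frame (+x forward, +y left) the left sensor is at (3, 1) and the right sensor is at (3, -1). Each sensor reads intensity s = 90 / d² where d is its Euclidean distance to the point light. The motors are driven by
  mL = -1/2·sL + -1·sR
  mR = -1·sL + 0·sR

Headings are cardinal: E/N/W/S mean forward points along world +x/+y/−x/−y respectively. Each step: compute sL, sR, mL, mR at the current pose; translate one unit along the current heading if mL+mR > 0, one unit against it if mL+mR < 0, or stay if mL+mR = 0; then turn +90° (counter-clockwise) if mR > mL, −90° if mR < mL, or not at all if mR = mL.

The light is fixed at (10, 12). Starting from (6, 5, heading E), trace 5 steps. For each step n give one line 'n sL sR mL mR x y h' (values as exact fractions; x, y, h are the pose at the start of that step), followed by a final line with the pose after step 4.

n=0: pose=(6,5,E); sL=90/37, sR=18/13; mL=-1251/481, mR=-90/37; mL+mR=-2421/481 → advance -1; mR−mL=81/481 → turn +1·90°
n=1: pose=(5,5,N); sL=45/26, sR=45/16; mL=-765/208, mR=-45/26; mL+mR=-1125/208 → advance -1; mR−mL=405/208 → turn +1·90°
n=2: pose=(5,4,W); sL=18/29, sR=90/113; mL=-3627/3277, mR=-18/29; mL+mR=-5661/3277 → advance -1; mR−mL=1593/3277 → turn +1·90°
n=3: pose=(6,4,S); sL=9/13, sR=45/73; mL=-1827/1898, mR=-9/13; mL+mR=-3141/1898 → advance -1; mR−mL=513/1898 → turn +1·90°
n=4: pose=(6,5,E); sL=90/37, sR=18/13; mL=-1251/481, mR=-90/37; mL+mR=-2421/481 → advance -1; mR−mL=81/481 → turn +1·90°

0 90/37 18/13 -1251/481 -90/37 6 5 E
1 45/26 45/16 -765/208 -45/26 5 5 N
2 18/29 90/113 -3627/3277 -18/29 5 4 W
3 9/13 45/73 -1827/1898 -9/13 6 4 S
4 90/37 18/13 -1251/481 -90/37 6 5 E
final 5 5 N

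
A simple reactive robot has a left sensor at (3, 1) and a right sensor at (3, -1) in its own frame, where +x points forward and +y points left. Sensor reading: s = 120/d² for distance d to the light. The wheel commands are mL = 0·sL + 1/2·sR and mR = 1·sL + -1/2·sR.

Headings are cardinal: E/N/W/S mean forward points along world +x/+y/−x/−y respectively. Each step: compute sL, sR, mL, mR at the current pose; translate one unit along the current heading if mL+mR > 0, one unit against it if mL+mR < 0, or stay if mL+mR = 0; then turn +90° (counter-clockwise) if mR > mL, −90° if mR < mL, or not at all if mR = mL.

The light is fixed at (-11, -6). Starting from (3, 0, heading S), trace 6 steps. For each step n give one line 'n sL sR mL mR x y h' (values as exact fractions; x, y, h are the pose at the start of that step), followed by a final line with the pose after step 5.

0 20/39 60/89 30/89 610/3471 3 0 S
1 120/137 120/157 60/157 10620/21509 3 -1 W
2 3/5 30/37 15/37 36/185 2 -1 S
3 120/109 24/25 12/25 1692/2725 2 -2 W
4 12/17 60/61 30/61 222/1037 1 -2 S
5 24/17 120/97 60/97 1308/1649 1 -3 W
final 0 -3 S

n=0: pose=(3,0,S); sL=20/39, sR=60/89; mL=30/89, mR=610/3471; mL+mR=20/39 → advance +1; mR−mL=-560/3471 → turn -1·90°
n=1: pose=(3,-1,W); sL=120/137, sR=120/157; mL=60/157, mR=10620/21509; mL+mR=120/137 → advance +1; mR−mL=2400/21509 → turn +1·90°
n=2: pose=(2,-1,S); sL=3/5, sR=30/37; mL=15/37, mR=36/185; mL+mR=3/5 → advance +1; mR−mL=-39/185 → turn -1·90°
n=3: pose=(2,-2,W); sL=120/109, sR=24/25; mL=12/25, mR=1692/2725; mL+mR=120/109 → advance +1; mR−mL=384/2725 → turn +1·90°
n=4: pose=(1,-2,S); sL=12/17, sR=60/61; mL=30/61, mR=222/1037; mL+mR=12/17 → advance +1; mR−mL=-288/1037 → turn -1·90°
n=5: pose=(1,-3,W); sL=24/17, sR=120/97; mL=60/97, mR=1308/1649; mL+mR=24/17 → advance +1; mR−mL=288/1649 → turn +1·90°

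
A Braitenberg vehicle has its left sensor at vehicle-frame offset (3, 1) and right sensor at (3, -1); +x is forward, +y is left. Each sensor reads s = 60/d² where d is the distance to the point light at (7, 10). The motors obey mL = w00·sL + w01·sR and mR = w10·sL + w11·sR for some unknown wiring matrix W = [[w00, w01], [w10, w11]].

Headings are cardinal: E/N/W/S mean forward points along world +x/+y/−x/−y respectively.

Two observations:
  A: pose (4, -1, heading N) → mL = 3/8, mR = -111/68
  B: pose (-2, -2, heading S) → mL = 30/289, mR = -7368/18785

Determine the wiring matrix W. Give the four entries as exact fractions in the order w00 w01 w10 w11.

obs A: pose=(4,-1,N) → sL=3/4, sR=15/17, mL=3/8, mR=-111/68
obs B: pose=(-2,-2,S) → sL=60/289, sR=12/65, mL=30/289, mR=-7368/18785
sensor matrix S = [[3/4, 15/17], [60/289, 12/65]]; det S = -14283/319345
solve [mL_A; mL_B] = S·[w00; w01] and [mR_A; mR_B] = S·[w10; w11]:
  w00 = 1/2, w01 = 0, w10 = -1, w11 = -1

1/2 0 -1 -1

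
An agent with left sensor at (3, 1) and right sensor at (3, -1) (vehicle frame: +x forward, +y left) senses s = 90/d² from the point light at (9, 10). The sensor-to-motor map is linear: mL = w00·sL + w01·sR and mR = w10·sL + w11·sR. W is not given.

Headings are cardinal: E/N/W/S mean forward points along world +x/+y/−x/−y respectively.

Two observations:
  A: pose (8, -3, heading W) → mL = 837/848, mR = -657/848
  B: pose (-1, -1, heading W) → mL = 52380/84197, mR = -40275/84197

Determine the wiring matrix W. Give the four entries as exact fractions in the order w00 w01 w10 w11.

1 1 -1/2 -1

obs A: pose=(8,-3,W) → sL=45/106, sR=9/16, mL=837/848, mR=-657/848
obs B: pose=(-1,-1,W) → sL=90/313, sR=90/269, mL=52380/84197, mR=-40275/84197
sensor matrix S = [[45/106, 9/16], [90/313, 90/269]]; det S = -703485/35699528
solve [mL_A; mL_B] = S·[w00; w01] and [mR_A; mR_B] = S·[w10; w11]:
  w00 = 1, w01 = 1, w10 = -1/2, w11 = -1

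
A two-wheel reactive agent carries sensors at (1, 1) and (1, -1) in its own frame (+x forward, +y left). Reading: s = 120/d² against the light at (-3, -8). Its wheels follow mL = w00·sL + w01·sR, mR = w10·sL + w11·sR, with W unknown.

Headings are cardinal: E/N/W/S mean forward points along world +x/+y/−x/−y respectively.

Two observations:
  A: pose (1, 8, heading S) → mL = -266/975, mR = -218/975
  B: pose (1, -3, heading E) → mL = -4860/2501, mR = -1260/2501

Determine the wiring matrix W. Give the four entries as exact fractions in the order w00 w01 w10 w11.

obs A: pose=(1,8,S) → sL=12/25, sR=20/39, mL=-266/975, mR=-218/975
obs B: pose=(1,-3,E) → sL=120/61, sR=120/41, mL=-4860/2501, mR=-1260/2501
sensor matrix S = [[12/25, 20/39], [120/61, 120/41]]; det S = 64384/162565
solve [mL_A; mL_B] = S·[w00; w01] and [mR_A; mR_B] = S·[w10; w11]:
  w00 = 1/2, w01 = -1, w10 = -1, w11 = 1/2

1/2 -1 -1 1/2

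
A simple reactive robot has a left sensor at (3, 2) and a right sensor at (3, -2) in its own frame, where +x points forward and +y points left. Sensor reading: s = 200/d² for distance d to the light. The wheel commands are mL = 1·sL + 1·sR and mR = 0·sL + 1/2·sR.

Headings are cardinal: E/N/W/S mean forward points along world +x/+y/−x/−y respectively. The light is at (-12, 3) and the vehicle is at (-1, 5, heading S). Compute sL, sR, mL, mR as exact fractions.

20/17 100/41 2520/697 50/41

left sensor world pos  = (1, 2); dL² = 170
right sensor world pos = (-3, 2); dR² = 82
sL = 200/170 = 20/17
sR = 200/82 = 100/41
mL = 1·sL + 1·sR = 2520/697
mR = 0·sL + 1/2·sR = 50/41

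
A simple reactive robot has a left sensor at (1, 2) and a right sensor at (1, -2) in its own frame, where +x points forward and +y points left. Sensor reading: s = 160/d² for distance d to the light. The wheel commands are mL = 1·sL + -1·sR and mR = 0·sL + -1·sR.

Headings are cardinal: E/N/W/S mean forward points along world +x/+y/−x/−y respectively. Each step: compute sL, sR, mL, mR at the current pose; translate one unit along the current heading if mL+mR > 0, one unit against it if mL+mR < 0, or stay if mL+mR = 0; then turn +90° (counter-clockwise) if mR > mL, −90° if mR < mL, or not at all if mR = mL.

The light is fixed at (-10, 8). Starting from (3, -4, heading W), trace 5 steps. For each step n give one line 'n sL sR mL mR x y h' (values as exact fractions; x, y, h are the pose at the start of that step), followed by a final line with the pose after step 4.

0 8/17 40/61 -192/1037 -40/61 3 -4 W
1 32/53 160/377 3584/19981 -160/377 4 -4 N
2 80/173 16/45 832/7785 -16/45 4 -5 E
3 160/421 160/317 -16640/133457 -160/317 3 -5 S
4 8/17 40/61 -192/1037 -40/61 3 -4 W
final 4 -4 N

n=0: pose=(3,-4,W); sL=8/17, sR=40/61; mL=-192/1037, mR=-40/61; mL+mR=-872/1037 → advance -1; mR−mL=-8/17 → turn -1·90°
n=1: pose=(4,-4,N); sL=32/53, sR=160/377; mL=3584/19981, mR=-160/377; mL+mR=-4896/19981 → advance -1; mR−mL=-32/53 → turn -1·90°
n=2: pose=(4,-5,E); sL=80/173, sR=16/45; mL=832/7785, mR=-16/45; mL+mR=-1936/7785 → advance -1; mR−mL=-80/173 → turn -1·90°
n=3: pose=(3,-5,S); sL=160/421, sR=160/317; mL=-16640/133457, mR=-160/317; mL+mR=-84000/133457 → advance -1; mR−mL=-160/421 → turn -1·90°
n=4: pose=(3,-4,W); sL=8/17, sR=40/61; mL=-192/1037, mR=-40/61; mL+mR=-872/1037 → advance -1; mR−mL=-8/17 → turn -1·90°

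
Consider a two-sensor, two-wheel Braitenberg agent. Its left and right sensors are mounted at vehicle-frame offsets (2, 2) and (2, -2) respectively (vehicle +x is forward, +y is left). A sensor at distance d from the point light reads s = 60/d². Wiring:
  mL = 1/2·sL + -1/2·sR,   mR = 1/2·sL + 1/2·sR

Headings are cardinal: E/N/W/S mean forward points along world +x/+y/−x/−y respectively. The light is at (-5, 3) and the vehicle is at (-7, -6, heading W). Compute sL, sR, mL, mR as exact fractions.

60/137 12/13 -432/1781 1212/1781

left sensor world pos  = (-9, -8); dL² = 137
right sensor world pos = (-9, -4); dR² = 65
sL = 60/137 = 60/137
sR = 60/65 = 12/13
mL = 1/2·sL + -1/2·sR = -432/1781
mR = 1/2·sL + 1/2·sR = 1212/1781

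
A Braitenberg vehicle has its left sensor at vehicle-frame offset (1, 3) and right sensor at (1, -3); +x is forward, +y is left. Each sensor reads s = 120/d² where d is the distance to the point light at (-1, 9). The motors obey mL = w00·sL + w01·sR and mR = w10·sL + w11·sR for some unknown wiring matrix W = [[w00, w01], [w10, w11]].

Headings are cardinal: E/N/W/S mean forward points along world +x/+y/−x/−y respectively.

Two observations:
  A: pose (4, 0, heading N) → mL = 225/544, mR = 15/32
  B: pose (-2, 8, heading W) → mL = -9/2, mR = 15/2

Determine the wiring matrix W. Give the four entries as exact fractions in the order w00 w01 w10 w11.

obs A: pose=(4,0,N) → sL=30/17, sR=15/16, mL=225/544, mR=15/32
obs B: pose=(-2,8,W) → sL=6, sR=15, mL=-9/2, mR=15/2
sensor matrix S = [[30/17, 15/16], [6, 15]]; det S = 2835/136
solve [mL_A; mL_B] = S·[w00; w01] and [mR_A; mR_B] = S·[w10; w11]:
  w00 = 1/2, w01 = -1/2, w10 = 0, w11 = 1/2

1/2 -1/2 0 1/2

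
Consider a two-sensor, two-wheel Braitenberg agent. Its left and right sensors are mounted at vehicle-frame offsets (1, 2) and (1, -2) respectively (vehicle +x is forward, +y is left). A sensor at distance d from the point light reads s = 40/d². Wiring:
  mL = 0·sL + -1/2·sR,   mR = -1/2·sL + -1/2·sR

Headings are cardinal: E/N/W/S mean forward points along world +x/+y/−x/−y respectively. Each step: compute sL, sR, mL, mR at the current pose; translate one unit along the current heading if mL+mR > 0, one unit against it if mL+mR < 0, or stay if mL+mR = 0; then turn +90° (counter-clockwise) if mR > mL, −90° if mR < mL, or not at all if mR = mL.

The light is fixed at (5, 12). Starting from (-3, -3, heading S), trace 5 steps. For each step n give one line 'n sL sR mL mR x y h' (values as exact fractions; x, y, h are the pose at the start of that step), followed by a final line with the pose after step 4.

n=0: pose=(-3,-3,S); sL=10/73, sR=10/89; mL=-5/89, mR=-810/6497; mL+mR=-1175/6497 → advance -1; mR−mL=-5/73 → turn -1·90°
n=1: pose=(-3,-2,W); sL=40/337, sR=8/45; mL=-4/45, mR=-2248/15165; mL+mR=-3596/15165 → advance -1; mR−mL=-20/337 → turn -1·90°
n=2: pose=(-2,-2,N); sL=4/25, sR=20/97; mL=-10/97, mR=-444/2425; mL+mR=-694/2425 → advance -1; mR−mL=-2/25 → turn -1·90°
n=3: pose=(-2,-3,E); sL=8/41, sR=8/65; mL=-4/65, mR=-424/2665; mL+mR=-588/2665 → advance -1; mR−mL=-4/41 → turn -1·90°
n=4: pose=(-3,-3,S); sL=10/73, sR=10/89; mL=-5/89, mR=-810/6497; mL+mR=-1175/6497 → advance -1; mR−mL=-5/73 → turn -1·90°

0 10/73 10/89 -5/89 -810/6497 -3 -3 S
1 40/337 8/45 -4/45 -2248/15165 -3 -2 W
2 4/25 20/97 -10/97 -444/2425 -2 -2 N
3 8/41 8/65 -4/65 -424/2665 -2 -3 E
4 10/73 10/89 -5/89 -810/6497 -3 -3 S
final -3 -2 W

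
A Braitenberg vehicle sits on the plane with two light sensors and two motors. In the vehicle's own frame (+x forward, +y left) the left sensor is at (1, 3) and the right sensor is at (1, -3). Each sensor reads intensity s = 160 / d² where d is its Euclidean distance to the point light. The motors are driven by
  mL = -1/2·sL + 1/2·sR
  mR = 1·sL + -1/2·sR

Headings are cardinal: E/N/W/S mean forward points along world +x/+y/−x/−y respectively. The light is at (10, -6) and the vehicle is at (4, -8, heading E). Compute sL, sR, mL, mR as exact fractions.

80/13 16/5 -96/65 296/65

left sensor world pos  = (5, -5); dL² = 26
right sensor world pos = (5, -11); dR² = 50
sL = 160/26 = 80/13
sR = 160/50 = 16/5
mL = -1/2·sL + 1/2·sR = -96/65
mR = 1·sL + -1/2·sR = 296/65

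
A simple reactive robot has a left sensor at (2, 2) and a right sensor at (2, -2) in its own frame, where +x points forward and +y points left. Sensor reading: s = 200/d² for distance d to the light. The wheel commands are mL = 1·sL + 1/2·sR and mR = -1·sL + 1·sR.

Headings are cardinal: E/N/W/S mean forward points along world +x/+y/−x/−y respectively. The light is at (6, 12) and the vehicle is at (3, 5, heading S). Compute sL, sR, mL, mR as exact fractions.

100/41 100/53 7350/2173 -1200/2173

left sensor world pos  = (5, 3); dL² = 82
right sensor world pos = (1, 3); dR² = 106
sL = 200/82 = 100/41
sR = 200/106 = 100/53
mL = 1·sL + 1/2·sR = 7350/2173
mR = -1·sL + 1·sR = -1200/2173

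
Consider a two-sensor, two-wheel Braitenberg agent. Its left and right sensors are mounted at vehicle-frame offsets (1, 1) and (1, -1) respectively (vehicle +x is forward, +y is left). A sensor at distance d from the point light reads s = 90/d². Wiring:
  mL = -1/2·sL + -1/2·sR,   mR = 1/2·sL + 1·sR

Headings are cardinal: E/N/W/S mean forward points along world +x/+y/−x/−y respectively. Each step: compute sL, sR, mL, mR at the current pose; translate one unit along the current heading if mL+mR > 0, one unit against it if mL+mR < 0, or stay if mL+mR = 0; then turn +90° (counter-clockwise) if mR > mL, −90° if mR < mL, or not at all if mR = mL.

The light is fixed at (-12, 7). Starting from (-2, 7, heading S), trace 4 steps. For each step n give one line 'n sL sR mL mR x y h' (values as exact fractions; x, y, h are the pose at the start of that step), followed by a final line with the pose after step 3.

n=0: pose=(-2,7,S); sL=45/61, sR=45/41; mL=-2295/2501, mR=7335/5002; mL+mR=45/82 → advance +1; mR−mL=11925/5002 → turn +1·90°
n=1: pose=(-2,6,E); sL=90/121, sR=18/25; mL=-2214/3025, mR=3303/3025; mL+mR=9/25 → advance +1; mR−mL=5517/3025 → turn +1·90°
n=2: pose=(-1,6,N); sL=9/10, sR=5/8; mL=-61/80, mR=43/40; mL+mR=5/16 → advance +1; mR−mL=147/80 → turn +1·90°
n=3: pose=(-1,7,W); sL=90/101, sR=90/101; mL=-90/101, mR=135/101; mL+mR=45/101 → advance +1; mR−mL=225/101 → turn +1·90°

0 45/61 45/41 -2295/2501 7335/5002 -2 7 S
1 90/121 18/25 -2214/3025 3303/3025 -2 6 E
2 9/10 5/8 -61/80 43/40 -1 6 N
3 90/101 90/101 -90/101 135/101 -1 7 W
final -2 7 S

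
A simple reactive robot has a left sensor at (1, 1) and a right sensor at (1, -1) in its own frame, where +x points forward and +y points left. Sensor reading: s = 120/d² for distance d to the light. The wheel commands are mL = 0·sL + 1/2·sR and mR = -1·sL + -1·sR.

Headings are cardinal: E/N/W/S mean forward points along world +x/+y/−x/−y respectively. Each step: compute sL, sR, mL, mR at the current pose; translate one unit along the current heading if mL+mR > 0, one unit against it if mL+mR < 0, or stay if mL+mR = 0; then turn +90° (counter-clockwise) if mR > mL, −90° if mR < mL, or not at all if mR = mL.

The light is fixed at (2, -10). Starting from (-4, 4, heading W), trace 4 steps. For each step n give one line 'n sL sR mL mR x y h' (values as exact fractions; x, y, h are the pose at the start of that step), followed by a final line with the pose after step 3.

n=0: pose=(-4,4,W); sL=60/109, sR=60/137; mL=30/137, mR=-14760/14933; mL+mR=-11490/14933 → advance -1; mR−mL=-18030/14933 → turn -1·90°
n=1: pose=(-3,4,N); sL=40/87, sR=120/241; mL=60/241, mR=-20080/20967; mL+mR=-14860/20967 → advance -1; mR−mL=-25300/20967 → turn -1·90°
n=2: pose=(-3,3,E); sL=30/53, sR=3/4; mL=3/8, mR=-279/212; mL+mR=-399/424 → advance -1; mR−mL=-717/424 → turn -1·90°
n=3: pose=(-4,3,S); sL=120/169, sR=120/193; mL=60/193, mR=-43440/32617; mL+mR=-33300/32617 → advance -1; mR−mL=-53580/32617 → turn -1·90°

0 60/109 60/137 30/137 -14760/14933 -4 4 W
1 40/87 120/241 60/241 -20080/20967 -3 4 N
2 30/53 3/4 3/8 -279/212 -3 3 E
3 120/169 120/193 60/193 -43440/32617 -4 3 S
final -4 4 W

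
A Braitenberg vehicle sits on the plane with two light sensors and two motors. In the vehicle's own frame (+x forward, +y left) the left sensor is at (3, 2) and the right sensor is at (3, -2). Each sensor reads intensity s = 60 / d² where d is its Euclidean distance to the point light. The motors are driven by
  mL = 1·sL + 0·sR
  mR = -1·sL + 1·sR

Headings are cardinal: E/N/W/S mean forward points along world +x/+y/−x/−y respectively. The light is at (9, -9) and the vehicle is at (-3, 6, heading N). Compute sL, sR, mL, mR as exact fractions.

left sensor world pos  = (-5, 9); dL² = 520
right sensor world pos = (-1, 9); dR² = 424
sL = 60/520 = 3/26
sR = 60/424 = 15/106
mL = 1·sL + 0·sR = 3/26
mR = -1·sL + 1·sR = 18/689

3/26 15/106 3/26 18/689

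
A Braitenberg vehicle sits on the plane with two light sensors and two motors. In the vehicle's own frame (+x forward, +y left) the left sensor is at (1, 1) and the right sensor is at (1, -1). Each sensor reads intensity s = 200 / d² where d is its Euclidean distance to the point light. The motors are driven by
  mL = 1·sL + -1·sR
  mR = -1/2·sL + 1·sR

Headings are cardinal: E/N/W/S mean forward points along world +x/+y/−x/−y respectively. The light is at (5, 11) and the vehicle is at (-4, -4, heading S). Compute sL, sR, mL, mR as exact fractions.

5/8 50/89 45/712 355/1424

left sensor world pos  = (-3, -5); dL² = 320
right sensor world pos = (-5, -5); dR² = 356
sL = 200/320 = 5/8
sR = 200/356 = 50/89
mL = 1·sL + -1·sR = 45/712
mR = -1/2·sL + 1·sR = 355/1424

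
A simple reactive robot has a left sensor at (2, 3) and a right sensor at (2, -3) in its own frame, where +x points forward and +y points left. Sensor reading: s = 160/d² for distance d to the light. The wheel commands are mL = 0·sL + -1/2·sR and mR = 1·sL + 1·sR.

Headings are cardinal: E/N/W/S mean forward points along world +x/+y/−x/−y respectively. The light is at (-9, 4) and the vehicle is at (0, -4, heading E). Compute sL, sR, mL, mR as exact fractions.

left sensor world pos  = (2, -1); dL² = 146
right sensor world pos = (2, -7); dR² = 242
sL = 160/146 = 80/73
sR = 160/242 = 80/121
mL = 0·sL + -1/2·sR = -40/121
mR = 1·sL + 1·sR = 15520/8833

80/73 80/121 -40/121 15520/8833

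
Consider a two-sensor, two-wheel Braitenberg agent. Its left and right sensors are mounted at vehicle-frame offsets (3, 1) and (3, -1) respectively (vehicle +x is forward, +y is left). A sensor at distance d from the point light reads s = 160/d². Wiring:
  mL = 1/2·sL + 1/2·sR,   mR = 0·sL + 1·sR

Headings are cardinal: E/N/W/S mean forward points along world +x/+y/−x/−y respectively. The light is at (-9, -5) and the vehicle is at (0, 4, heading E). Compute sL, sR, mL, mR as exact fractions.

left sensor world pos  = (3, 5); dL² = 244
right sensor world pos = (3, 3); dR² = 208
sL = 160/244 = 40/61
sR = 160/208 = 10/13
mL = 1/2·sL + 1/2·sR = 565/793
mR = 0·sL + 1·sR = 10/13

40/61 10/13 565/793 10/13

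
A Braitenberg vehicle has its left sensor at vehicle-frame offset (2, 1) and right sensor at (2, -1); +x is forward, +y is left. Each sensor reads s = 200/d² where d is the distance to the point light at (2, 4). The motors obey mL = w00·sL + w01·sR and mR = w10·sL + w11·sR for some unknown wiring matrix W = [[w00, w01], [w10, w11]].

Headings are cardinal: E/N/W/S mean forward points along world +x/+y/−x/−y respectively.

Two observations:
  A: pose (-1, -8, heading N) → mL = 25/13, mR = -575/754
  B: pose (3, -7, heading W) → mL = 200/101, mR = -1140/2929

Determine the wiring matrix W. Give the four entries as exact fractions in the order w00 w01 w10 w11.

0 1 -1 1/2

obs A: pose=(-1,-8,N) → sL=50/29, sR=25/13, mL=25/13, mR=-575/754
obs B: pose=(3,-7,W) → sL=40/29, sR=200/101, mL=200/101, mR=-1140/2929
sensor matrix S = [[50/29, 25/13], [40/29, 200/101]]; det S = 1000/1313
solve [mL_A; mL_B] = S·[w00; w01] and [mR_A; mR_B] = S·[w10; w11]:
  w00 = 0, w01 = 1, w10 = -1, w11 = 1/2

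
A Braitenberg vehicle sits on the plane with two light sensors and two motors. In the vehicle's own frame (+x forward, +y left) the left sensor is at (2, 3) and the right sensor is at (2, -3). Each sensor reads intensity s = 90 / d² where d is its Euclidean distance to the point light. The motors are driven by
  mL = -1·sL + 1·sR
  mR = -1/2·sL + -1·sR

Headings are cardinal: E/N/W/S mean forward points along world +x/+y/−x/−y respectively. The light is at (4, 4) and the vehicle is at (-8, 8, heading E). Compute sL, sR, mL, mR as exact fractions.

90/149 90/101 4320/15049 -17955/15049

left sensor world pos  = (-6, 11); dL² = 149
right sensor world pos = (-6, 5); dR² = 101
sL = 90/149 = 90/149
sR = 90/101 = 90/101
mL = -1·sL + 1·sR = 4320/15049
mR = -1/2·sL + -1·sR = -17955/15049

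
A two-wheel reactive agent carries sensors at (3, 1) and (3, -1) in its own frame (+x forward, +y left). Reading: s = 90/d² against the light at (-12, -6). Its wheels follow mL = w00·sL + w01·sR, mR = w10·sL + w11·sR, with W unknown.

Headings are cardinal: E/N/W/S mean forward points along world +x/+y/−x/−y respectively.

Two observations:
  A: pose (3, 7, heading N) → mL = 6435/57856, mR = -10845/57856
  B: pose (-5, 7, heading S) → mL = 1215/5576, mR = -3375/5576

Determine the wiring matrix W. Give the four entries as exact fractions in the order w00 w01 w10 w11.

1 -1/2 -1/2 -1/2

obs A: pose=(3,7,N) → sL=45/226, sR=45/256, mL=6435/57856, mR=-10845/57856
obs B: pose=(-5,7,S) → sL=45/82, sR=45/68, mL=1215/5576, mR=-3375/5576
sensor matrix S = [[45/226, 45/256], [45/82, 45/68]]; det S = 1423575/40325632
solve [mL_A; mL_B] = S·[w00; w01] and [mR_A; mR_B] = S·[w10; w11]:
  w00 = 1, w01 = -1/2, w10 = -1/2, w11 = -1/2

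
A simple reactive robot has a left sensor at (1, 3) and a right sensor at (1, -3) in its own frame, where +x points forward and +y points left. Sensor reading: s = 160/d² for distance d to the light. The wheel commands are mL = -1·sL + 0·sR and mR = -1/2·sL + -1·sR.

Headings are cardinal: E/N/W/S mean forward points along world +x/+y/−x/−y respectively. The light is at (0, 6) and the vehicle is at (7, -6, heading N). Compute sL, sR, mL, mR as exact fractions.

160/137 160/221 -160/137 -39600/30277

left sensor world pos  = (4, -5); dL² = 137
right sensor world pos = (10, -5); dR² = 221
sL = 160/137 = 160/137
sR = 160/221 = 160/221
mL = -1·sL + 0·sR = -160/137
mR = -1/2·sL + -1·sR = -39600/30277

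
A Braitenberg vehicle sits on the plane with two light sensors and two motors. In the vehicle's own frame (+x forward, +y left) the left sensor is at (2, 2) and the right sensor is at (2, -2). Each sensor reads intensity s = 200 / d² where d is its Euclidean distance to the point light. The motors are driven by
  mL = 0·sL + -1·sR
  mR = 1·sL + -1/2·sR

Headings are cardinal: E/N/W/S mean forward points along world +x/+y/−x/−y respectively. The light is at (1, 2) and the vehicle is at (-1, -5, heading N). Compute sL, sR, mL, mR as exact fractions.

left sensor world pos  = (-3, -3); dL² = 41
right sensor world pos = (1, -3); dR² = 25
sL = 200/41 = 200/41
sR = 200/25 = 8
mL = 0·sL + -1·sR = -8
mR = 1·sL + -1/2·sR = 36/41

200/41 8 -8 36/41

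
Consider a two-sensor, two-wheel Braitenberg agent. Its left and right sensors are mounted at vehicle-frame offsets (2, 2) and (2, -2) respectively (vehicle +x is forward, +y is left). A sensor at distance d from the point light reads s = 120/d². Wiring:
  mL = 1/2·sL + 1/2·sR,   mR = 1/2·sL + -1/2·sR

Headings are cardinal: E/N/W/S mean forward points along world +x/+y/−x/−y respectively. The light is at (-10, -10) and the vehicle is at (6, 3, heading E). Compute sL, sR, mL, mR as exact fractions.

left sensor world pos  = (8, 5); dL² = 549
right sensor world pos = (8, 1); dR² = 445
sL = 120/549 = 40/183
sR = 120/445 = 24/89
mL = 1/2·sL + 1/2·sR = 3976/16287
mR = 1/2·sL + -1/2·sR = -416/16287

40/183 24/89 3976/16287 -416/16287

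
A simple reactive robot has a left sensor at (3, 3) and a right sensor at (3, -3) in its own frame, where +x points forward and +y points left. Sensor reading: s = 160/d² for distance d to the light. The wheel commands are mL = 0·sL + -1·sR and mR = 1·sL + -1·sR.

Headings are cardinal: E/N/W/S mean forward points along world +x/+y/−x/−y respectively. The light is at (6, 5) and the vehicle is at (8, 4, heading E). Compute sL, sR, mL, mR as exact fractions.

160/29 160/41 -160/41 1920/1189

left sensor world pos  = (11, 7); dL² = 29
right sensor world pos = (11, 1); dR² = 41
sL = 160/29 = 160/29
sR = 160/41 = 160/41
mL = 0·sL + -1·sR = -160/41
mR = 1·sL + -1·sR = 1920/1189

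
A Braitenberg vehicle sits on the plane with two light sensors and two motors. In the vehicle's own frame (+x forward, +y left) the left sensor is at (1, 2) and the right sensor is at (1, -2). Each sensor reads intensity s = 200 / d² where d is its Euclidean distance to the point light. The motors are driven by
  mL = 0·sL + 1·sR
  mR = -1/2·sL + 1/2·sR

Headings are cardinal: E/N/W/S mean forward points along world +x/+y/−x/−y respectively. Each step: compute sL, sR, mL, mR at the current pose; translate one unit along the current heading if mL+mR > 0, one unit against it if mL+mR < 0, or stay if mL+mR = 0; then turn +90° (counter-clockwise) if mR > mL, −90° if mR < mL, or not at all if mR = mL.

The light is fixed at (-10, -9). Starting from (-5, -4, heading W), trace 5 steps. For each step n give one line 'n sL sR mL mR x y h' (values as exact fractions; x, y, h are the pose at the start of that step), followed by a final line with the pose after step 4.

0 8 40/13 40/13 -32/13 -5 -4 W
1 5 25/9 25/9 -10/9 -6 -4 N
2 200/89 200/41 200/41 4800/3649 -6 -3 E
3 100/37 100/17 100/17 1000/629 -5 -3 S
4 8 40/13 40/13 -32/13 -5 -4 W
final -6 -4 N

n=0: pose=(-5,-4,W); sL=8, sR=40/13; mL=40/13, mR=-32/13; mL+mR=8/13 → advance +1; mR−mL=-72/13 → turn -1·90°
n=1: pose=(-6,-4,N); sL=5, sR=25/9; mL=25/9, mR=-10/9; mL+mR=5/3 → advance +1; mR−mL=-35/9 → turn -1·90°
n=2: pose=(-6,-3,E); sL=200/89, sR=200/41; mL=200/41, mR=4800/3649; mL+mR=22600/3649 → advance +1; mR−mL=-13000/3649 → turn -1·90°
n=3: pose=(-5,-3,S); sL=100/37, sR=100/17; mL=100/17, mR=1000/629; mL+mR=4700/629 → advance +1; mR−mL=-2700/629 → turn -1·90°
n=4: pose=(-5,-4,W); sL=8, sR=40/13; mL=40/13, mR=-32/13; mL+mR=8/13 → advance +1; mR−mL=-72/13 → turn -1·90°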